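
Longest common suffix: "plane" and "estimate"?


Word 1: "plane"
Word 2: "estimate"
Comparing from end:
  Pos -1: 'e' == 'e'
  Pos -2: 'n' != 't' (stop)
LCS = "e" (length 1)


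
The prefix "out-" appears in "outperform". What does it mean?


Prefix: out-
Example: outperform = out- + perform
Meaning = surpass


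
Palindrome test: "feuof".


Word: "feuof"
Reversed: "fouef"
Forward == Backward? feuof != fouef
Palindrome = No


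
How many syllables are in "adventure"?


Word: "adventure"
Syllable breakdown: ad · ven · ture
Counting: 3 parts
= 3 syllables


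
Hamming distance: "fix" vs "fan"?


Comparing character by character (same length = 3):
  Pos 0: 'f' vs 'f' =
  Pos 1: 'i' vs 'a' !=
  Pos 2: 'x' vs 'n' !=
Hamming distance = 2


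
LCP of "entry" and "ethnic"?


Word 1: "entry"
Word 2: "ethnic"
Comparing from start:
  Pos 0: 'e' == 'e'
  Pos 1: 'n' != 't' (stop)
LCP = "e" (length 1)


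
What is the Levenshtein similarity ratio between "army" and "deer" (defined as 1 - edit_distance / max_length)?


Word 1: "army" (length 4)
Word 2: "deer" (length 4)
One optimal edit sequence:
  1. substitute 'a' -> 'd'  (+1)
  2. substitute 'r' -> 'e'  (+1)
  3. substitute 'm' -> 'e'  (+1)
  4. substitute 'y' -> 'r'  (+1)
Edit distance = 4
Max length = max(4, 4) = 4
Similarity = 1 - 4/4
= 0.0000


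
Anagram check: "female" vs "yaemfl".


Word 1: "female" → sorted: aeeflm
Word 2: "yaemfl" → sorted: aeflmy
Same letters? aeeflm != aeflmy
Anagram = No


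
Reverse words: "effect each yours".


Original: "effect each yours"
Words (1..n): effect | each | yours
Reversed (n..1): yours | each | effect
Result = "yours each effect"


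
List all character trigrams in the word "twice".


Word: "twice" (length 5)
Number of trigrams = 5 - 3 + 1 = 3
  Position 0: "twi"
  Position 1: "wic"
  Position 2: "ice"
Trigrams = "twi", "wic", "ice"


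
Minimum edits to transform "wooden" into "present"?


Word 1: "wooden" (length 6)
Word 2: "present" (length 7)
One optimal edit sequence (insert/delete/substitute each cost 1):
  1. substitute 'w' -> 'p'  (+1)
  2. substitute 'o' -> 'r'  (+1)
  3. substitute 'o' -> 'e'  (+1)
  4. substitute 'd' -> 's'  (+1)
  5. keep 'e'
  6. keep 'n'
  7. insert 't'  (+1)
Total edit operations: 5
Edit distance = 5


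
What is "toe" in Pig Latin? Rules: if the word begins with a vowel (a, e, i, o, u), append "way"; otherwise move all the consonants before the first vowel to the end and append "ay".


Word: "toe"
Starts with consonant(s) → move to end, add 'ay'
Consonant cluster: "t"
Pig Latin = "oetay"


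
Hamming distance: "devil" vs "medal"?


Comparing character by character (same length = 5):
  Pos 0: 'd' vs 'm' !=
  Pos 1: 'e' vs 'e' =
  Pos 2: 'v' vs 'd' !=
  Pos 3: 'i' vs 'a' !=
  Pos 4: 'l' vs 'l' =
Hamming distance = 3


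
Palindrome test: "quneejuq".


Word: "quneejuq"
Reversed: "qujeenuq"
Forward == Backward? quneejuq != qujeenuq
Palindrome = No


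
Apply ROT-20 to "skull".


Word: "skull"
Shift: 20
Each letter → (letter + shift) mod 26:
  's' (18) + 20 = 12 → 'm'
  'k' (10) + 20 = 4 → 'e'
  'u' (20) + 20 = 14 → 'o'
  'l' (11) + 20 = 5 → 'f'
  'l' (11) + 20 = 5 → 'f'
Result = "meoff"


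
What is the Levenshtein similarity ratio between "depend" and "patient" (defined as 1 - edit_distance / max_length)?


Word 1: "depend" (length 6)
Word 2: "patient" (length 7)
One optimal edit sequence:
  1. insert 'p'  (+1)
  2. substitute 'd' -> 'a'  (+1)
  3. substitute 'e' -> 't'  (+1)
  4. substitute 'p' -> 'i'  (+1)
  5. keep 'e'
  6. keep 'n'
  7. substitute 'd' -> 't'  (+1)
Edit distance = 5
Max length = max(6, 7) = 7
Similarity = 1 - 5/7
= 0.2857


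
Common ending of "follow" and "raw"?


Word 1: "follow"
Word 2: "raw"
Comparing from end:
  Pos -1: 'w' == 'w'
  Pos -2: 'o' != 'a' (stop)
LCS = "w" (length 1)


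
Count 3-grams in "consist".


Word: "consist" (length 7)
Number of 3-grams = length - 3 + 1 = 7 - 3 + 1
= 5


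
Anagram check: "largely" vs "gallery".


Word 1: "largely" → sorted: aegllry
Word 2: "gallery" → sorted: aegllry
Same letters? aegllry == aegllry
Anagram = Yes


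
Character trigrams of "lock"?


Word: "lock" (length 4)
Number of trigrams = 4 - 3 + 1 = 2
  Position 0: "loc"
  Position 1: "ock"
Trigrams = "loc", "ock"


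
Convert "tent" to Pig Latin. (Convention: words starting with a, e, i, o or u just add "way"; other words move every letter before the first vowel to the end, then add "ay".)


Word: "tent"
Starts with consonant(s) → move to end, add 'ay'
Consonant cluster: "t"
Pig Latin = "enttay"


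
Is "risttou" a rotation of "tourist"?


Word: "tourist", Candidate: "risttou"
Method: check if candidate is substring of word+word
"touristtourist" contains "risttou"? Yes
Is rotation = Yes


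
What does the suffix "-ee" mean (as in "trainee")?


Suffix: -ee
Example: trainee (train + -ee)
Meaning = one who receives


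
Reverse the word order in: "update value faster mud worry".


Original: "update value faster mud worry"
Words (1..n): update | value | faster | mud | worry
Reversed (n..1): worry | mud | faster | value | update
Result = "worry mud faster value update"


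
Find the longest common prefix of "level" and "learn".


Word 1: "level"
Word 2: "learn"
Comparing from start:
  Pos 0: 'l' == 'l'
  Pos 1: 'e' == 'e'
  Pos 2: 'v' != 'a' (stop)
LCP = "le" (length 2)


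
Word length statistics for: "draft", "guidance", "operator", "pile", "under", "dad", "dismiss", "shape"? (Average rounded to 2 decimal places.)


Lengths: "draft"=5, "guidance"=8, "operator"=8, "pile"=4, "under"=5, "dad"=3, "dismiss"=7, "shape"=5
Sum = 45, Count = 8
Average = 45/8 = 5.63
= avg=5.63, min=3, max=8


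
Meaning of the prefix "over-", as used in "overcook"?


Prefix: over-
Example: overcook = over- + cook
Meaning = excessive


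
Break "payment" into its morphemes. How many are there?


Word: "payment"
Morphemes: pay / -ment
Each morpheme carries meaning
= 2 morphemes


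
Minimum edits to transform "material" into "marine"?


Word 1: "material" (length 8)
Word 2: "marine" (length 6)
One optimal edit sequence (insert/delete/substitute each cost 1):
  1. keep 'm'
  2. keep 'a'
  3. delete 't'  (+1)
  4. delete 'e'  (+1)
  5. keep 'r'
  6. keep 'i'
  7. substitute 'a' -> 'n'  (+1)
  8. substitute 'l' -> 'e'  (+1)
Total edit operations: 4
Edit distance = 4


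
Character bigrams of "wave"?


Word: "wave" (length 4)
Number of bigrams = 4 - 2 + 1 = 3
  Position 0: "wa"
  Position 1: "av"
  Position 2: "ve"
Bigrams = "wa", "av", "ve"


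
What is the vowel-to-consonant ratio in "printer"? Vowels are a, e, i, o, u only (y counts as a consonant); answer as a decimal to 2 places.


Word: "printer"
Vowels (a,e,i,o,u): 2
Consonants: 5
Ratio = 2/5
= 0.40


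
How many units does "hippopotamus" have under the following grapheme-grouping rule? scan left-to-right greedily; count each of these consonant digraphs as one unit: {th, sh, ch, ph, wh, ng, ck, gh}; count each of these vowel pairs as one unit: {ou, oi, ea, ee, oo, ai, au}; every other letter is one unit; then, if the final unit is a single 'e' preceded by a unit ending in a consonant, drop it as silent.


Word: "hippopotamus" (12 letters)
Left-to-right scan:
  [1] 'h' (letter)
  [2] 'i' (letter)
  [3] 'p' (letter)
  [4] 'p' (letter)
  [5] 'o' (letter)
  [6] 'p' (letter)
  [7] 'o' (letter)
  [8] 't' (letter)
  [9] 'a' (letter)
  [10] 'm' (letter)
  [11] 'u' (letter)
  [12] 's' (letter)
Units from scan: 12
Sound units = 12 units


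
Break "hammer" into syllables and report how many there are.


Word: "hammer"
Syllable breakdown: ham · mer
Counting: 2 parts
= 2 syllables


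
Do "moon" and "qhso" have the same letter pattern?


Pattern of "moon": [0, 1, 1, 2]
Pattern of "qhso": [0, 1, 2, 3]
Patterns do not match
Same pattern = No


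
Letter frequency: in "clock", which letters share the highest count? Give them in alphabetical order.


Word: "clock"
Letter counts:
  'c': 2
  'k': 1
  'l': 1
  'o': 1
Maximum count = 2
Most frequent = 'c' (2 times each)


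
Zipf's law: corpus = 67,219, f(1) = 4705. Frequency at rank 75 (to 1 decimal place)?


Zipf's law: f(r) = f(1) / r
f(1) = 4705
f(75) = 4705 / 75
= 62.7 occurrences


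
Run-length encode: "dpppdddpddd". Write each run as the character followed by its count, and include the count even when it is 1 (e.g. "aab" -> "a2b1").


String: "dpppdddpddd"
Scanning for consecutive runs:
  'd' x 1
  'p' x 3
  'd' x 3
  'p' x 1
  'd' x 3
RLE = "d1p3d3p1d3"


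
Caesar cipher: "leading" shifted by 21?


Word: "leading"
Shift: 21
Each letter → (letter + shift) mod 26:
  'l' (11) + 21 = 6 → 'g'
  'e' (4) + 21 = 25 → 'z'
  'a' (0) + 21 = 21 → 'v'
  'd' (3) + 21 = 24 → 'y'
  'i' (8) + 21 = 3 → 'd'
  'n' (13) + 21 = 8 → 'i'
  'g' (6) + 21 = 1 → 'b'
Result = "gzvydib"


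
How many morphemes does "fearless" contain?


Word: "fearless"
Morphemes: fear + -less
Each morpheme carries meaning
= 2 morphemes


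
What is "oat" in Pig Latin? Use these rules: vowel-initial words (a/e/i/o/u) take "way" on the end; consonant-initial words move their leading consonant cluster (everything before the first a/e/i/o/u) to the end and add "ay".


Word: "oat"
Starts with vowel → add 'way'
Pig Latin = "oatway"


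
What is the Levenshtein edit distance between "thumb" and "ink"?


Word 1: "thumb" (length 5)
Word 2: "ink" (length 3)
One optimal edit sequence (insert/delete/substitute each cost 1):
  1. delete 't'  (+1)
  2. delete 'h'  (+1)
  3. substitute 'u' -> 'i'  (+1)
  4. substitute 'm' -> 'n'  (+1)
  5. substitute 'b' -> 'k'  (+1)
Total edit operations: 5
Edit distance = 5


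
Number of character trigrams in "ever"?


Word: "ever" (length 4)
Number of 3-grams = length - 3 + 1 = 4 - 3 + 1
= 2


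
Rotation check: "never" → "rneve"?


Word: "never", Candidate: "rneve"
Method: check if candidate is substring of word+word
"nevernever" contains "rneve"? Yes
Is rotation = Yes


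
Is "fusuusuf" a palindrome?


Word: "fusuusuf"
Reversed: "fusuusuf"
Forward == Backward? fusuusuf == fusuusuf
Palindrome = Yes


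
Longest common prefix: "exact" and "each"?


Word 1: "exact"
Word 2: "each"
Comparing from start:
  Pos 0: 'e' == 'e'
  Pos 1: 'x' != 'a' (stop)
LCP = "e" (length 1)


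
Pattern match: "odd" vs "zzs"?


Pattern of "odd": [0, 1, 1]
Pattern of "zzs": [0, 0, 1]
Patterns do not match
Same pattern = No


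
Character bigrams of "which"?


Word: "which" (length 5)
Number of bigrams = 5 - 2 + 1 = 4
  Position 0: "wh"
  Position 1: "hi"
  Position 2: "ic"
  Position 3: "ch"
Bigrams = "wh", "hi", "ic", "ch"


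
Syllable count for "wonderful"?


Word: "wonderful"
Syllable breakdown: won | der | ful
Counting: 3 parts
= 3 syllables


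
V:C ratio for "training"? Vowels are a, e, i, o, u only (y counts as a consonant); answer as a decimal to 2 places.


Word: "training"
Vowels (a,e,i,o,u): 3
Consonants: 5
Ratio = 3/5
= 0.60


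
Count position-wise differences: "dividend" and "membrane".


Comparing character by character (same length = 8):
  Pos 0: 'd' vs 'm' !=
  Pos 1: 'i' vs 'e' !=
  Pos 2: 'v' vs 'm' !=
  Pos 3: 'i' vs 'b' !=
  Pos 4: 'd' vs 'r' !=
  Pos 5: 'e' vs 'a' !=
  Pos 6: 'n' vs 'n' =
  Pos 7: 'd' vs 'e' !=
Hamming distance = 7


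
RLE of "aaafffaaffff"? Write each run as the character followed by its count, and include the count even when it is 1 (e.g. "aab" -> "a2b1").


String: "aaafffaaffff"
Scanning for consecutive runs:
  'a' x 3
  'f' x 3
  'a' x 2
  'f' x 4
RLE = "a3f3a2f4"


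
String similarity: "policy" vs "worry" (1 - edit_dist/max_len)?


Word 1: "policy" (length 6)
Word 2: "worry" (length 5)
One optimal edit sequence:
  1. substitute 'p' -> 'w'  (+1)
  2. keep 'o'
  3. delete 'l'  (+1)
  4. substitute 'i' -> 'r'  (+1)
  5. substitute 'c' -> 'r'  (+1)
  6. keep 'y'
Edit distance = 4
Max length = max(6, 5) = 6
Similarity = 1 - 4/6
= 0.3333


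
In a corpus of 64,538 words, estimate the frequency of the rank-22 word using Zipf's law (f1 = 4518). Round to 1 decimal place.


Zipf's law: f(r) = f(1) / r
f(1) = 4518
f(22) = 4518 / 22
= 205.4 occurrences


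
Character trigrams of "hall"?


Word: "hall" (length 4)
Number of trigrams = 4 - 3 + 1 = 2
  Position 0: "hal"
  Position 1: "all"
Trigrams = "hal", "all"


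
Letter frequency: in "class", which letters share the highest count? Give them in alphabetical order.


Word: "class"
Letter counts:
  'a': 1
  'c': 1
  'l': 1
  's': 2
Maximum count = 2
Most frequent = 's' (2 times each)


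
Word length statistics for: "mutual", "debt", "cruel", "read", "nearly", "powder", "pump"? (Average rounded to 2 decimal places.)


Lengths: "mutual"=6, "debt"=4, "cruel"=5, "read"=4, "nearly"=6, "powder"=6, "pump"=4
Sum = 35, Count = 7
Average = 35/7 = 5.00
= avg=5.00, min=4, max=6


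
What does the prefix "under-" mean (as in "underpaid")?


Prefix: under-
As in: underpaid -> under- + paid
Meaning = insufficient


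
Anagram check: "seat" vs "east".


Word 1: "seat" → sorted: aest
Word 2: "east" → sorted: aest
Same letters? aest == aest
Anagram = Yes


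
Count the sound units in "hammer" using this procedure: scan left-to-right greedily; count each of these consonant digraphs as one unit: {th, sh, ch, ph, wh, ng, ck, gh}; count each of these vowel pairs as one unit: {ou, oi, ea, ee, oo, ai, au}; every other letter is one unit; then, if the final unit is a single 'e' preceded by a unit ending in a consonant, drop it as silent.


Word: "hammer" (6 letters)
Left-to-right scan:
  1. 'h' (letter)
  2. 'a' (letter)
  3. 'm' (letter)
  4. 'm' (letter)
  5. 'e' (letter)
  6. 'r' (letter)
Units from scan: 6
Sound units = 6 units


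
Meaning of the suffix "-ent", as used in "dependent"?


Suffix: -ent
As in: dependent -> depend + -ent
Meaning = one who / that which


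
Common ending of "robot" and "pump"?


Word 1: "robot"
Word 2: "pump"
Comparing from end:
  Pos -1: 't' != 'p' (stop)
LCS = "" (length 0)


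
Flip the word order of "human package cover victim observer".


Original: "human package cover victim observer"
Words (1..n): human | package | cover | victim | observer
Reversed (n..1): observer | victim | cover | package | human
Result = "observer victim cover package human"


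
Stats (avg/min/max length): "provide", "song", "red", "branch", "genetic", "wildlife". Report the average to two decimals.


Lengths: "provide"=7, "song"=4, "red"=3, "branch"=6, "genetic"=7, "wildlife"=8
Sum = 35, Count = 6
Average = 35/6 = 5.83
= avg=5.83, min=3, max=8


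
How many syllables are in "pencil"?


Word: "pencil"
Syllable breakdown: pen-cil
Counting: 2 parts
= 2 syllables


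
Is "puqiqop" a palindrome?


Word: "puqiqop"
Reversed: "poqiqup"
Forward == Backward? puqiqop != poqiqup
Palindrome = No


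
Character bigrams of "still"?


Word: "still" (length 5)
Number of bigrams = 5 - 2 + 1 = 4
  Position 0: "st"
  Position 1: "ti"
  Position 2: "il"
  Position 3: "ll"
Bigrams = "st", "ti", "il", "ll"


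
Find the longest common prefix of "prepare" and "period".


Word 1: "prepare"
Word 2: "period"
Comparing from start:
  Pos 0: 'p' == 'p'
  Pos 1: 'r' != 'e' (stop)
LCP = "p" (length 1)


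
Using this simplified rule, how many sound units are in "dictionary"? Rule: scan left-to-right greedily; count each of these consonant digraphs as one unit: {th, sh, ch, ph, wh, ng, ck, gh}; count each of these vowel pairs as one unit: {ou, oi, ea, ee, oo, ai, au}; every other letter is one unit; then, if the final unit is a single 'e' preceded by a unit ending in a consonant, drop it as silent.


Word: "dictionary" (10 letters)
Left-to-right scan:
  1. 'd' (letter)
  2. 'i' (letter)
  3. 'c' (letter)
  4. 't' (letter)
  5. 'i' (letter)
  6. 'o' (letter)
  7. 'n' (letter)
  8. 'a' (letter)
  9. 'r' (letter)
  10. 'y' (letter)
Units from scan: 10
Sound units = 10 units


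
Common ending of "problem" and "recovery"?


Word 1: "problem"
Word 2: "recovery"
Comparing from end:
  Pos -1: 'm' != 'y' (stop)
LCS = "" (length 0)


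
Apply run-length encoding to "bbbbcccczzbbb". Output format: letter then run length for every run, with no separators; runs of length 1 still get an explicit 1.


String: "bbbbcccczzbbb"
Scanning for consecutive runs:
  'b' x 4
  'c' x 4
  'z' x 2
  'b' x 3
RLE = "b4c4z2b3"


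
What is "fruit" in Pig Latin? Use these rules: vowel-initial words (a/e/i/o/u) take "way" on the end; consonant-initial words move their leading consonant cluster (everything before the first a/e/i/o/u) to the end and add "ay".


Word: "fruit"
Starts with consonant(s) → move to end, add 'ay'
Consonant cluster: "fr"
Pig Latin = "uitfray"


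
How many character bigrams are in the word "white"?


Word: "white" (length 5)
Number of 2-grams = length - 2 + 1 = 5 - 2 + 1
= 4


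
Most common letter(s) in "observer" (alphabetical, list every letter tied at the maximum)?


Word: "observer"
Letter counts:
  'b': 1
  'e': 2
  'o': 1
  'r': 2
  's': 1
  'v': 1
Maximum count = 2
Most frequent = 'e', 'r' (2 times each)


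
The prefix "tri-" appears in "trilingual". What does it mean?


Prefix: tri-
Example: trilingual = tri- + lingual
Meaning = three


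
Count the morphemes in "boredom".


Word: "boredom"
Morphemes: bore + -dom
Each morpheme carries meaning
= 2 morphemes


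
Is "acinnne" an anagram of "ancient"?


Word 1: "ancient" → sorted: aceinnt
Word 2: "acinnne" → sorted: aceinnn
Same letters? aceinnt != aceinnn
Anagram = No


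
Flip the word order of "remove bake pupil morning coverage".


Original: "remove bake pupil morning coverage"
Words (1..n): remove | bake | pupil | morning | coverage
Reversed (n..1): coverage | morning | pupil | bake | remove
Result = "coverage morning pupil bake remove"


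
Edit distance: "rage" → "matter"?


Word 1: "rage" (length 4)
Word 2: "matter" (length 6)
One optimal edit sequence (insert/delete/substitute each cost 1):
  1. substitute 'r' -> 'm'  (+1)
  2. keep 'a'
  3. insert 't'  (+1)
  4. substitute 'g' -> 't'  (+1)
  5. keep 'e'
  6. insert 'r'  (+1)
Total edit operations: 4
Edit distance = 4


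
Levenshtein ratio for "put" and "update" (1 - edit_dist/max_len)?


Word 1: "put" (length 3)
Word 2: "update" (length 6)
One optimal edit sequence:
  1. insert 'u'  (+1)
  2. keep 'p'
  3. insert 'd'  (+1)
  4. substitute 'u' -> 'a'  (+1)
  5. keep 't'
  6. insert 'e'  (+1)
Edit distance = 4
Max length = max(3, 6) = 6
Similarity = 1 - 4/6
= 0.3333


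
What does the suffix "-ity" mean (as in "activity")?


Suffix: -ity
As in: activity -> active + -ity, with a spelling change
Meaning = quality of


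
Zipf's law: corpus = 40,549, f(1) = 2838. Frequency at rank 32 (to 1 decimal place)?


Zipf's law: f(r) = f(1) / r
f(1) = 2838
f(32) = 2838 / 32
= 88.7 occurrences


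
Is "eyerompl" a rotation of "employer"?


Word: "employer", Candidate: "eyerompl"
Method: check if candidate is substring of word+word
"employeremployer" contains "eyerompl"? No
Is rotation = No


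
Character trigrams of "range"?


Word: "range" (length 5)
Number of trigrams = 5 - 3 + 1 = 3
  Position 0: "ran"
  Position 1: "ang"
  Position 2: "nge"
Trigrams = "ran", "ang", "nge"


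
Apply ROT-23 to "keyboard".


Word: "keyboard"
Shift: 23
Each letter → (letter + shift) mod 26:
  'k' (10) + 23 = 7 → 'h'
  'e' (4) + 23 = 1 → 'b'
  'y' (24) + 23 = 21 → 'v'
  'b' (1) + 23 = 24 → 'y'
  'o' (14) + 23 = 11 → 'l'
  'a' (0) + 23 = 23 → 'x'
  'r' (17) + 23 = 14 → 'o'
  'd' (3) + 23 = 0 → 'a'
Result = "hbvylxoa"


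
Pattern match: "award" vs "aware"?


Pattern of "award": [0, 1, 0, 2, 3]
Pattern of "aware": [0, 1, 0, 2, 3]
Patterns match
Same pattern = Yes


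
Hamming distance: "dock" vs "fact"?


Comparing character by character (same length = 4):
  Pos 0: 'd' vs 'f' !=
  Pos 1: 'o' vs 'a' !=
  Pos 2: 'c' vs 'c' =
  Pos 3: 'k' vs 't' !=
Hamming distance = 3


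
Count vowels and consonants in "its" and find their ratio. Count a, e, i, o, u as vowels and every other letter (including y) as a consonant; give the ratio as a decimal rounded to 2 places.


Word: "its"
Vowels (a,e,i,o,u): 1
Consonants: 2
Ratio = 1/2
= 0.50


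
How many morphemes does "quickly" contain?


Word: "quickly"
Morphemes: quick | -ly
Each morpheme carries meaning
= 2 morphemes


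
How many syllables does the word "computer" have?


Word: "computer"
Syllable breakdown: com-pu-ter
Counting: 3 parts
= 3 syllables


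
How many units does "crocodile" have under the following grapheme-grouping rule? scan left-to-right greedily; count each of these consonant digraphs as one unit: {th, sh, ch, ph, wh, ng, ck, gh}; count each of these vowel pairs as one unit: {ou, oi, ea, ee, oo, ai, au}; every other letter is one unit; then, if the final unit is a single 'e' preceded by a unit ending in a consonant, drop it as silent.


Word: "crocodile" (9 letters)
Left-to-right scan:
  [1] 'c' (letter)
  [2] 'r' (letter)
  [3] 'o' (letter)
  [4] 'c' (letter)
  [5] 'o' (letter)
  [6] 'd' (letter)
  [7] 'i' (letter)
  [8] 'l' (letter)
  [9] 'e' (letter)
Units from scan: 9
Final unit is 'e' after a consonant -> drop as silent (-1)
Sound units = 8 units


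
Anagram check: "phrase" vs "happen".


Word 1: "phrase" → sorted: aehprs
Word 2: "happen" → sorted: aehnpp
Same letters? aehprs != aehnpp
Anagram = No


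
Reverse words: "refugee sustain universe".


Original: "refugee sustain universe"
Words (1..n): refugee | sustain | universe
Reversed (n..1): universe | sustain | refugee
Result = "universe sustain refugee"


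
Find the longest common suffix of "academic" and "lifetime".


Word 1: "academic"
Word 2: "lifetime"
Comparing from end:
  Pos -1: 'c' != 'e' (stop)
LCS = "" (length 0)


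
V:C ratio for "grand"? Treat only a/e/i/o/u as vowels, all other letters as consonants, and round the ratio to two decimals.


Word: "grand"
Vowels (a,e,i,o,u): 1
Consonants: 4
Ratio = 1/4
= 0.25


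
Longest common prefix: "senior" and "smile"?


Word 1: "senior"
Word 2: "smile"
Comparing from start:
  Pos 0: 's' == 's'
  Pos 1: 'e' != 'm' (stop)
LCP = "s" (length 1)


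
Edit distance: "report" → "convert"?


Word 1: "report" (length 6)
Word 2: "convert" (length 7)
One optimal edit sequence (insert/delete/substitute each cost 1):
  1. insert 'c'  (+1)
  2. substitute 'r' -> 'o'  (+1)
  3. substitute 'e' -> 'n'  (+1)
  4. substitute 'p' -> 'v'  (+1)
  5. substitute 'o' -> 'e'  (+1)
  6. keep 'r'
  7. keep 't'
Total edit operations: 5
Edit distance = 5


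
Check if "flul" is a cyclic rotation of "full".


Word: "full", Candidate: "flul"
Method: check if candidate is substring of word+word
"fullfull" contains "flul"? No
Is rotation = No


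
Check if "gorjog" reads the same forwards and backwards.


Word: "gorjog"
Reversed: "gojrog"
Forward == Backward? gorjog != gojrog
Palindrome = No


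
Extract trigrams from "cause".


Word: "cause" (length 5)
Number of trigrams = 5 - 3 + 1 = 3
  Position 0: "cau"
  Position 1: "aus"
  Position 2: "use"
Trigrams = "cau", "aus", "use"


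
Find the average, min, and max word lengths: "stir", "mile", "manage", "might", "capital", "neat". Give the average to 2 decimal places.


Lengths: "stir"=4, "mile"=4, "manage"=6, "might"=5, "capital"=7, "neat"=4
Sum = 30, Count = 6
Average = 30/6 = 5.00
= avg=5.00, min=4, max=7


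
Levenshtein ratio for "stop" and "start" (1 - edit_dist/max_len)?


Word 1: "stop" (length 4)
Word 2: "start" (length 5)
One optimal edit sequence:
  1. keep 's'
  2. keep 't'
  3. insert 'a'  (+1)
  4. substitute 'o' -> 'r'  (+1)
  5. substitute 'p' -> 't'  (+1)
Edit distance = 3
Max length = max(4, 5) = 5
Similarity = 1 - 3/5
= 0.4000


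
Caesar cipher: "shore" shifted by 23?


Word: "shore"
Shift: 23
Each letter → (letter + shift) mod 26:
  's' (18) + 23 = 15 → 'p'
  'h' (7) + 23 = 4 → 'e'
  'o' (14) + 23 = 11 → 'l'
  'r' (17) + 23 = 14 → 'o'
  'e' (4) + 23 = 1 → 'b'
Result = "pelob"


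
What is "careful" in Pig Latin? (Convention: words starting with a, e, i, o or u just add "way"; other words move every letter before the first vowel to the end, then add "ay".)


Word: "careful"
Starts with consonant(s) → move to end, add 'ay'
Consonant cluster: "c"
Pig Latin = "arefulcay"


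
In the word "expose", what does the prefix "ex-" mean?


Prefix: ex-
As in: expose -> ex- + pose
Meaning = out / former


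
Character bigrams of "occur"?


Word: "occur" (length 5)
Number of bigrams = 5 - 2 + 1 = 4
  Position 0: "oc"
  Position 1: "cc"
  Position 2: "cu"
  Position 3: "ur"
Bigrams = "oc", "cc", "cu", "ur"


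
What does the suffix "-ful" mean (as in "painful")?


Suffix: -ful
Example: painful (pain + -ful)
Meaning = full of


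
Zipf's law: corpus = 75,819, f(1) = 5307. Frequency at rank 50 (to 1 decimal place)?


Zipf's law: f(r) = f(1) / r
f(1) = 5307
f(50) = 5307 / 50
= 106.1 occurrences


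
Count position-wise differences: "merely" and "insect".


Comparing character by character (same length = 6):
  Pos 0: 'm' vs 'i' !=
  Pos 1: 'e' vs 'n' !=
  Pos 2: 'r' vs 's' !=
  Pos 3: 'e' vs 'e' =
  Pos 4: 'l' vs 'c' !=
  Pos 5: 'y' vs 't' !=
Hamming distance = 5


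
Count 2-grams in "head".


Word: "head" (length 4)
Number of 2-grams = length - 2 + 1 = 4 - 2 + 1
= 3


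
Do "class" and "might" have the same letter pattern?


Pattern of "class": [0, 1, 2, 3, 3]
Pattern of "might": [0, 1, 2, 3, 4]
Patterns do not match
Same pattern = No


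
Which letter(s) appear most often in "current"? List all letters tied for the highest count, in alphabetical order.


Word: "current"
Letter counts:
  'c': 1
  'e': 1
  'n': 1
  'r': 2
  't': 1
  'u': 1
Maximum count = 2
Most frequent = 'r' (2 times each)


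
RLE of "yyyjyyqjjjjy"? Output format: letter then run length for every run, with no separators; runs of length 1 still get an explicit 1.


String: "yyyjyyqjjjjy"
Scanning for consecutive runs:
  'y' x 3
  'j' x 1
  'y' x 2
  'q' x 1
  'j' x 4
  'y' x 1
RLE = "y3j1y2q1j4y1"


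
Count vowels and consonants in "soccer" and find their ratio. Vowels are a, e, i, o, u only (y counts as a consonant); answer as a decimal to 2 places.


Word: "soccer"
Vowels (a,e,i,o,u): 2
Consonants: 4
Ratio = 2/4
= 0.50


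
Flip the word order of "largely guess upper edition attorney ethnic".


Original: "largely guess upper edition attorney ethnic"
Words (1..n): largely | guess | upper | edition | attorney | ethnic
Reversed (n..1): ethnic | attorney | edition | upper | guess | largely
Result = "ethnic attorney edition upper guess largely"


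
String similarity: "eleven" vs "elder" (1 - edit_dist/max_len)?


Word 1: "eleven" (length 6)
Word 2: "elder" (length 5)
One optimal edit sequence:
  1. keep 'e'
  2. keep 'l'
  3. delete 'e'  (+1)
  4. substitute 'v' -> 'd'  (+1)
  5. keep 'e'
  6. substitute 'n' -> 'r'  (+1)
Edit distance = 3
Max length = max(6, 5) = 6
Similarity = 1 - 3/6
= 0.5000


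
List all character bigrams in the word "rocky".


Word: "rocky" (length 5)
Number of bigrams = 5 - 2 + 1 = 4
  Position 0: "ro"
  Position 1: "oc"
  Position 2: "ck"
  Position 3: "ky"
Bigrams = "ro", "oc", "ck", "ky"


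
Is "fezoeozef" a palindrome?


Word: "fezoeozef"
Reversed: "fezoeozef"
Forward == Backward? fezoeozef == fezoeozef
Palindrome = Yes


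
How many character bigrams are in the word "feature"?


Word: "feature" (length 7)
Number of 2-grams = length - 2 + 1 = 7 - 2 + 1
= 6


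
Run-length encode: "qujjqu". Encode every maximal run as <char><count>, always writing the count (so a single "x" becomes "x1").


String: "qujjqu"
Scanning for consecutive runs:
  'q' x 1
  'u' x 1
  'j' x 2
  'q' x 1
  'u' x 1
RLE = "q1u1j2q1u1"


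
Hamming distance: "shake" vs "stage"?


Comparing character by character (same length = 5):
  Pos 0: 's' vs 's' =
  Pos 1: 'h' vs 't' !=
  Pos 2: 'a' vs 'a' =
  Pos 3: 'k' vs 'g' !=
  Pos 4: 'e' vs 'e' =
Hamming distance = 2


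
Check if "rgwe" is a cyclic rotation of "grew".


Word: "grew", Candidate: "rgwe"
Method: check if candidate is substring of word+word
"grewgrew" contains "rgwe"? No
Is rotation = No


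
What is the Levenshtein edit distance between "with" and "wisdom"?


Word 1: "with" (length 4)
Word 2: "wisdom" (length 6)
One optimal edit sequence (insert/delete/substitute each cost 1):
  1. keep 'w'
  2. keep 'i'
  3. insert 's'  (+1)
  4. insert 'd'  (+1)
  5. substitute 't' -> 'o'  (+1)
  6. substitute 'h' -> 'm'  (+1)
Total edit operations: 4
Edit distance = 4


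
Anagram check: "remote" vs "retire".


Word 1: "remote" → sorted: eemort
Word 2: "retire" → sorted: eeirrt
Same letters? eemort != eeirrt
Anagram = No


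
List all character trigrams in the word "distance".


Word: "distance" (length 8)
Number of trigrams = 8 - 3 + 1 = 6
  Position 0: "dis"
  Position 1: "ist"
  Position 2: "sta"
  Position 3: "tan"
  Position 4: "anc"
  Position 5: "nce"
Trigrams = "dis", "ist", "sta", "tan", "anc", "nce"


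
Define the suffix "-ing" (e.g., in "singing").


Suffix: -ing
Example: singing (sing + -ing)
Meaning = present participle


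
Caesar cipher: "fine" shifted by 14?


Word: "fine"
Shift: 14
Each letter → (letter + shift) mod 26:
  'f' (5) + 14 = 19 → 't'
  'i' (8) + 14 = 22 → 'w'
  'n' (13) + 14 = 1 → 'b'
  'e' (4) + 14 = 18 → 's'
Result = "twbs"


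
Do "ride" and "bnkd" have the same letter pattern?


Pattern of "ride": [0, 1, 2, 3]
Pattern of "bnkd": [0, 1, 2, 3]
Patterns match
Same pattern = Yes


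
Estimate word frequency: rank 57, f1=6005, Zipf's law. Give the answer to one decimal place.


Zipf's law: f(r) = f(1) / r
f(1) = 6005
f(57) = 6005 / 57
= 105.4 occurrences


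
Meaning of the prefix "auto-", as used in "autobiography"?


Prefix: auto-
As in: autobiography -> auto- + biography
Meaning = self


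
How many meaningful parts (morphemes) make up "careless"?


Word: "careless"
Morphemes: care / -less
Each morpheme carries meaning
= 2 morphemes


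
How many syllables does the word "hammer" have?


Word: "hammer"
Syllable breakdown: ham · mer
Counting: 2 parts
= 2 syllables


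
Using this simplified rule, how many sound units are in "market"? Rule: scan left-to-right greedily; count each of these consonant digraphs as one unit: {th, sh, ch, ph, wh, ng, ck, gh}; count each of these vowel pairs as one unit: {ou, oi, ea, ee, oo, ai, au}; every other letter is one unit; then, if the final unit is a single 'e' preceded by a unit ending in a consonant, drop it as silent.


Word: "market" (6 letters)
Left-to-right scan:
  [1] 'm' (letter)
  [2] 'a' (letter)
  [3] 'r' (letter)
  [4] 'k' (letter)
  [5] 'e' (letter)
  [6] 't' (letter)
Units from scan: 6
Sound units = 6 units


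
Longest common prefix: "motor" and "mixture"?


Word 1: "motor"
Word 2: "mixture"
Comparing from start:
  Pos 0: 'm' == 'm'
  Pos 1: 'o' != 'i' (stop)
LCP = "m" (length 1)


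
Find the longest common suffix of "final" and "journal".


Word 1: "final"
Word 2: "journal"
Comparing from end:
  Pos -1: 'l' == 'l'
  Pos -2: 'a' == 'a'
  Pos -3: 'n' == 'n'
  Pos -4: 'i' != 'r' (stop)
LCS = "nal" (length 3)


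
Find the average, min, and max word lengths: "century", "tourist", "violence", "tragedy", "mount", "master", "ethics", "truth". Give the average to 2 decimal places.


Lengths: "century"=7, "tourist"=7, "violence"=8, "tragedy"=7, "mount"=5, "master"=6, "ethics"=6, "truth"=5
Sum = 51, Count = 8
Average = 51/8 = 6.38
= avg=6.38, min=5, max=8


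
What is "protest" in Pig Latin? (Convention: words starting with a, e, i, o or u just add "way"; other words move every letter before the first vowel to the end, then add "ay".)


Word: "protest"
Starts with consonant(s) → move to end, add 'ay'
Consonant cluster: "pr"
Pig Latin = "otestpray"


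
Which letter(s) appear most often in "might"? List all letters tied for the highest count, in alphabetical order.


Word: "might"
Letter counts:
  'g': 1
  'h': 1
  'i': 1
  'm': 1
  't': 1
Maximum count = 1
Most frequent = 'g', 'h', 'i', 'm', 't' (1 time each)


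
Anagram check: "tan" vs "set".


Word 1: "tan" → sorted: ant
Word 2: "set" → sorted: est
Same letters? ant != est
Anagram = No


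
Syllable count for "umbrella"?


Word: "umbrella"
Syllable breakdown: um | brel | la
Counting: 3 parts
= 3 syllables


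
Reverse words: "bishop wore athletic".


Original: "bishop wore athletic"
Words (1..n): bishop | wore | athletic
Reversed (n..1): athletic | wore | bishop
Result = "athletic wore bishop"


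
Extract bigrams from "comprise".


Word: "comprise" (length 8)
Number of bigrams = 8 - 2 + 1 = 7
  Position 0: "co"
  Position 1: "om"
  Position 2: "mp"
  Position 3: "pr"
  Position 4: "ri"
  Position 5: "is"
  Position 6: "se"
Bigrams = "co", "om", "mp", "pr", "ri", "is", "se"


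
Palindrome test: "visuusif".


Word: "visuusif"
Reversed: "fisuusiv"
Forward == Backward? visuusif != fisuusiv
Palindrome = No


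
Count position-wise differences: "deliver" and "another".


Comparing character by character (same length = 7):
  Pos 0: 'd' vs 'a' !=
  Pos 1: 'e' vs 'n' !=
  Pos 2: 'l' vs 'o' !=
  Pos 3: 'i' vs 't' !=
  Pos 4: 'v' vs 'h' !=
  Pos 5: 'e' vs 'e' =
  Pos 6: 'r' vs 'r' =
Hamming distance = 5


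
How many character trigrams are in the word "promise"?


Word: "promise" (length 7)
Number of 3-grams = length - 3 + 1 = 7 - 3 + 1
= 5


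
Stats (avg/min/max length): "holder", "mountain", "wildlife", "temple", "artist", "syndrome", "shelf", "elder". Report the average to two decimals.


Lengths: "holder"=6, "mountain"=8, "wildlife"=8, "temple"=6, "artist"=6, "syndrome"=8, "shelf"=5, "elder"=5
Sum = 52, Count = 8
Average = 52/8 = 6.50
= avg=6.50, min=5, max=8


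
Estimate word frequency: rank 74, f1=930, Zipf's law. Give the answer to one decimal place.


Zipf's law: f(r) = f(1) / r
f(1) = 930
f(74) = 930 / 74
= 12.6 occurrences


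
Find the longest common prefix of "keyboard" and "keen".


Word 1: "keyboard"
Word 2: "keen"
Comparing from start:
  Pos 0: 'k' == 'k'
  Pos 1: 'e' == 'e'
  Pos 2: 'y' != 'e' (stop)
LCP = "ke" (length 2)


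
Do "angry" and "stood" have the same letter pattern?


Pattern of "angry": [0, 1, 2, 3, 4]
Pattern of "stood": [0, 1, 2, 2, 3]
Patterns do not match
Same pattern = No


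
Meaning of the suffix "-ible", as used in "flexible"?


Suffix: -ible
As in: flexible -> flex + -ible
Meaning = capable of


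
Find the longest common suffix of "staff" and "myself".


Word 1: "staff"
Word 2: "myself"
Comparing from end:
  Pos -1: 'f' == 'f'
  Pos -2: 'f' != 'l' (stop)
LCS = "f" (length 1)


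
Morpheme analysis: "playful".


Word: "playful"
Morphemes: play | -ful
Each morpheme carries meaning
= 2 morphemes


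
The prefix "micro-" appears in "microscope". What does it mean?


Prefix: micro-
Example: microscope = micro- + scope
Meaning = small


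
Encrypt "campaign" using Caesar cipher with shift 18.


Word: "campaign"
Shift: 18
Each letter → (letter + shift) mod 26:
  'c' (2) + 18 = 20 → 'u'
  'a' (0) + 18 = 18 → 's'
  'm' (12) + 18 = 4 → 'e'
  'p' (15) + 18 = 7 → 'h'
  'a' (0) + 18 = 18 → 's'
  'i' (8) + 18 = 0 → 'a'
  'g' (6) + 18 = 24 → 'y'
  'n' (13) + 18 = 5 → 'f'
Result = "usehsayf"


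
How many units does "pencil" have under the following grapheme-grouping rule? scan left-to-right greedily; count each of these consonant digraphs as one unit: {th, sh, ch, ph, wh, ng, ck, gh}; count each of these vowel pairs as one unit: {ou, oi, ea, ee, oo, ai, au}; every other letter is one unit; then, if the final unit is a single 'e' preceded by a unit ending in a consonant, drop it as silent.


Word: "pencil" (6 letters)
Left-to-right scan:
  [1] 'p' (letter)
  [2] 'e' (letter)
  [3] 'n' (letter)
  [4] 'c' (letter)
  [5] 'i' (letter)
  [6] 'l' (letter)
Units from scan: 6
Sound units = 6 units


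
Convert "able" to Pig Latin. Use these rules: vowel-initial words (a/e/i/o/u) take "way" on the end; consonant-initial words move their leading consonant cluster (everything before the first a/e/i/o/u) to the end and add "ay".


Word: "able"
Starts with vowel → add 'way'
Pig Latin = "ableway"


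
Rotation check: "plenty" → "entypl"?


Word: "plenty", Candidate: "entypl"
Method: check if candidate is substring of word+word
"plentyplenty" contains "entypl"? Yes
Is rotation = Yes


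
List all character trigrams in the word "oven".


Word: "oven" (length 4)
Number of trigrams = 4 - 3 + 1 = 2
  Position 0: "ove"
  Position 1: "ven"
Trigrams = "ove", "ven"


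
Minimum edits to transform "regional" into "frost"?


Word 1: "regional" (length 8)
Word 2: "frost" (length 5)
One optimal edit sequence (insert/delete/substitute each cost 1):
  1. delete 'r'  (+1)
  2. delete 'e'  (+1)
  3. substitute 'g' -> 'f'  (+1)
  4. substitute 'i' -> 'r'  (+1)
  5. keep 'o'
  6. delete 'n'  (+1)
  7. substitute 'a' -> 's'  (+1)
  8. substitute 'l' -> 't'  (+1)
Total edit operations: 7
Edit distance = 7


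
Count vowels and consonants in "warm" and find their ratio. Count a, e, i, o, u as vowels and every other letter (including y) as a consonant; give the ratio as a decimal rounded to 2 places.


Word: "warm"
Vowels (a,e,i,o,u): 1
Consonants: 3
Ratio = 1/3
= 0.33


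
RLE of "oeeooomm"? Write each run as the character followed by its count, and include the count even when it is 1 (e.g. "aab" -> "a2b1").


String: "oeeooomm"
Scanning for consecutive runs:
  'o' x 1
  'e' x 2
  'o' x 3
  'm' x 2
RLE = "o1e2o3m2"


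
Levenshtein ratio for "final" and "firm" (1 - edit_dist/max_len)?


Word 1: "final" (length 5)
Word 2: "firm" (length 4)
One optimal edit sequence:
  1. keep 'f'
  2. keep 'i'
  3. delete 'n'  (+1)
  4. substitute 'a' -> 'r'  (+1)
  5. substitute 'l' -> 'm'  (+1)
Edit distance = 3
Max length = max(5, 4) = 5
Similarity = 1 - 3/5
= 0.4000


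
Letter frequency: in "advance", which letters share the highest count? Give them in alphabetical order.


Word: "advance"
Letter counts:
  'a': 2
  'c': 1
  'd': 1
  'e': 1
  'n': 1
  'v': 1
Maximum count = 2
Most frequent = 'a' (2 times each)


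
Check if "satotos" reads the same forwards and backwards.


Word: "satotos"
Reversed: "sototas"
Forward == Backward? satotos != sototas
Palindrome = No


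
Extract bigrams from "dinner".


Word: "dinner" (length 6)
Number of bigrams = 6 - 2 + 1 = 5
  Position 0: "di"
  Position 1: "in"
  Position 2: "nn"
  Position 3: "ne"
  Position 4: "er"
Bigrams = "di", "in", "nn", "ne", "er"


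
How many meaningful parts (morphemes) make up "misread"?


Word: "misread"
Morphemes: mis- + read
Each morpheme carries meaning
= 2 morphemes


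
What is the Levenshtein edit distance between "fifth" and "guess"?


Word 1: "fifth" (length 5)
Word 2: "guess" (length 5)
One optimal edit sequence (insert/delete/substitute each cost 1):
  1. substitute 'f' -> 'g'  (+1)
  2. substitute 'i' -> 'u'  (+1)
  3. substitute 'f' -> 'e'  (+1)
  4. substitute 't' -> 's'  (+1)
  5. substitute 'h' -> 's'  (+1)
Total edit operations: 5
Edit distance = 5


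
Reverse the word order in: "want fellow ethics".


Original: "want fellow ethics"
Words (1..n): want | fellow | ethics
Reversed (n..1): ethics | fellow | want
Result = "ethics fellow want"


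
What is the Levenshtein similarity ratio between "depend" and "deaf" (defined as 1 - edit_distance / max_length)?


Word 1: "depend" (length 6)
Word 2: "deaf" (length 4)
One optimal edit sequence:
  1. keep 'd'
  2. delete 'e'  (+1)
  3. delete 'p'  (+1)
  4. keep 'e'
  5. substitute 'n' -> 'a'  (+1)
  6. substitute 'd' -> 'f'  (+1)
Edit distance = 4
Max length = max(6, 4) = 6
Similarity = 1 - 4/6
= 0.3333
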